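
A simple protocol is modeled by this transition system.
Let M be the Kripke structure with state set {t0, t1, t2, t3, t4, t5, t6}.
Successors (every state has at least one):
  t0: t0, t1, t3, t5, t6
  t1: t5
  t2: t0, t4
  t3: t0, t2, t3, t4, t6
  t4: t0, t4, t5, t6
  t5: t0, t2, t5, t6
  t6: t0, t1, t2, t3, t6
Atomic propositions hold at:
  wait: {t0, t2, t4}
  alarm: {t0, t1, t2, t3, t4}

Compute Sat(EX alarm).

{t0, t2, t3, t4, t5, t6}

Sat(EX alarm) = {s : some successor in {t0, t1, t2, t3, t4}} = {t0, t2, t3, t4, t5, t6}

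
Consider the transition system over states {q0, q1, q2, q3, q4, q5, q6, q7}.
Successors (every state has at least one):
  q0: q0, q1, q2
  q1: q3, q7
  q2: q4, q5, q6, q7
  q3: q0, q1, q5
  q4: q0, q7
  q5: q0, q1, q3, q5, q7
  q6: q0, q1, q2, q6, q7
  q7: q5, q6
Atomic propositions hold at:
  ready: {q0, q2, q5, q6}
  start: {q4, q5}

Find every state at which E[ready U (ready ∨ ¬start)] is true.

{q0, q1, q2, q3, q5, q6, q7}

Sat(¬start) = {q0, q1, q2, q3, q6, q7}
Sat(ready ∨ ¬start) = {q0, q1, q2, q3, q5, q6, q7}
E[ready U (ready ∨ ¬start)]: least fixpoint, start Z0 = Sat((ready ∨ ¬start)) = {q0, q1, q2, q3, q5, q6, q7}, add states in Sat(ready) with some successor in Z. Already a fixed point.
Sat(E[ready U (ready ∨ ¬start)]) = {q0, q1, q2, q3, q5, q6, q7}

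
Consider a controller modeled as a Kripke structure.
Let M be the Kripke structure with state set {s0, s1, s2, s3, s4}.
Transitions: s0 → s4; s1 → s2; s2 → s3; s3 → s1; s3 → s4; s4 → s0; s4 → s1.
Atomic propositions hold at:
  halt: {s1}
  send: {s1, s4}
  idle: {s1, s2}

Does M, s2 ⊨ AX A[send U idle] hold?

No

A[send U idle]: least fixpoint, start Z0 = Sat(idle) = {s1, s2}, add states in Sat(send) with every successor in Z. Already a fixed point.
Sat(A[send U idle]) = {s1, s2}
Sat(AX A[send U idle]) = {s : every successor in {s1, s2}} = {s1}
s2 ∉ Sat(AX A[send U idle]) = {s1}, so the formula does not hold at s2.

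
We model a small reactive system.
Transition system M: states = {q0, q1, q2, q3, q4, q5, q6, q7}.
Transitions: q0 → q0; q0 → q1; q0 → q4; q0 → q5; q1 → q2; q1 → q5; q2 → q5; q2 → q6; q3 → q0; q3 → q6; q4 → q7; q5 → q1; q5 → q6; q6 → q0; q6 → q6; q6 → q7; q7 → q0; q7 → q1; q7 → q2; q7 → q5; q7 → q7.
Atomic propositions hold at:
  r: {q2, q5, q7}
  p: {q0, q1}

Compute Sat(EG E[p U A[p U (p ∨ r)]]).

Sat(p ∨ r) = {q0, q1, q2, q5, q7}
A[p U (p ∨ r)]: least fixpoint, start Z0 = Sat((p ∨ r)) = {q0, q1, q2, q5, q7}, add states in Sat(p) with every successor in Z. Already a fixed point.
Sat(A[p U (p ∨ r)]) = {q0, q1, q2, q5, q7}
E[p U A[p U (p ∨ r)]]: least fixpoint, start Z0 = Sat(A[p U (p ∨ r)]) = {q0, q1, q2, q5, q7}, add states in Sat(p) with some successor in Z. Already a fixed point.
Sat(E[p U A[p U (p ∨ r)]]) = {q0, q1, q2, q5, q7}
EG E[p U A[p U (p ∨ r)]]: greatest fixpoint, start Z0 = {q0, q1, q2, q5, q7}, keep only states in Sat with some successor in Z. Already a fixed point.
Sat(EG E[p U A[p U (p ∨ r)]]) = {q0, q1, q2, q5, q7}

{q0, q1, q2, q5, q7}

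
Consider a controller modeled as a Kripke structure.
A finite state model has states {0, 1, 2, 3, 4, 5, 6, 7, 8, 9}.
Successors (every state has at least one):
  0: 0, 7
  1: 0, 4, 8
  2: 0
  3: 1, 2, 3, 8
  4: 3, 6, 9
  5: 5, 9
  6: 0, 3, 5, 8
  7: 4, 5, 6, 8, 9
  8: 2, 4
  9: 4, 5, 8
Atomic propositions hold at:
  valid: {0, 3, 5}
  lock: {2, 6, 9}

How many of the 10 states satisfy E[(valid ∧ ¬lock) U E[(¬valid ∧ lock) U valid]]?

Sat(¬lock) = {0, 1, 3, 4, 5, 7, 8}
Sat(valid ∧ ¬lock) = {0, 3, 5}
Sat(¬valid) = {1, 2, 4, 6, 7, 8, 9}
Sat(¬valid ∧ lock) = {2, 6, 9}
E[(¬valid ∧ lock) U valid]: least fixpoint, start Z0 = Sat(valid) = {0, 3, 5}, add states in Sat(¬valid ∧ lock) with some successor in Z. Z1 = {0, 2, 3, 5, 6, 9}; fixed.
Sat(E[(¬valid ∧ lock) U valid]) = {0, 2, 3, 5, 6, 9}
E[(valid ∧ ¬lock) U E[(¬valid ∧ lock) U valid]]: least fixpoint, start Z0 = Sat(E[(¬valid ∧ lock) U valid]) = {0, 2, 3, 5, 6, 9}, add states in Sat(valid ∧ ¬lock) with some successor in Z. Already a fixed point.
Sat(E[(valid ∧ ¬lock) U E[(¬valid ∧ lock) U valid]]) = {0, 2, 3, 5, 6, 9}
|Sat(E[(valid ∧ ¬lock) U E[(¬valid ∧ lock) U valid]])| = |{0, 2, 3, 5, 6, 9}| = 6.

6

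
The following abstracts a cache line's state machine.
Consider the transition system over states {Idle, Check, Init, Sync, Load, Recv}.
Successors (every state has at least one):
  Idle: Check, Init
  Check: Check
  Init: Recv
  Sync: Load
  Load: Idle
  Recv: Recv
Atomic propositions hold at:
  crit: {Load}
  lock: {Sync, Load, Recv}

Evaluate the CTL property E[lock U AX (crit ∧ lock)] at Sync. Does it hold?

Yes

Sat(crit ∧ lock) = {Load}
Sat(AX (crit ∧ lock)) = {s : every successor in {Load}} = {Sync}
E[lock U AX (crit ∧ lock)]: least fixpoint, start Z0 = Sat(AX (crit ∧ lock)) = {Sync}, add states in Sat(lock) with some successor in Z. Already a fixed point.
Sat(E[lock U AX (crit ∧ lock)]) = {Sync}
Sync ∈ Sat(E[lock U AX (crit ∧ lock)]) = {Sync}, so the formula holds at Sync.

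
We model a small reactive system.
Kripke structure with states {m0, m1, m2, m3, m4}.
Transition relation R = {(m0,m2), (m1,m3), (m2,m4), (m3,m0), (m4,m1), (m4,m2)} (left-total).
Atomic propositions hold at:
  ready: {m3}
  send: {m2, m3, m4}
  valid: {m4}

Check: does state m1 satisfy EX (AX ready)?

Sat(AX ready) = {s : every successor in {m3}} = {m1}
Sat(EX (AX ready)) = {s : some successor in {m1}} = {m4}
m1 ∉ Sat(EX (AX ready)) = {m4}, so the formula does not hold at m1.

No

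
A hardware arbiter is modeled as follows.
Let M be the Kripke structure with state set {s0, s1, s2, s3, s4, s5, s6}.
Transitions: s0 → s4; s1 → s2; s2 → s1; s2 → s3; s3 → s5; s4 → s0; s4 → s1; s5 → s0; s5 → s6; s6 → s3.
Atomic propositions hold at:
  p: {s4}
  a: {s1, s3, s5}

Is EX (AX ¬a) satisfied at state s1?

No

Sat(¬a) = {s0, s2, s4, s6}
Sat(AX ¬a) = {s : every successor in {s0, s2, s4, s6}} = {s0, s1, s5}
Sat(EX (AX ¬a)) = {s : some successor in {s0, s1, s5}} = {s2, s3, s4, s5}
s1 ∉ Sat(EX (AX ¬a)) = {s2, s3, s4, s5}, so the formula does not hold at s1.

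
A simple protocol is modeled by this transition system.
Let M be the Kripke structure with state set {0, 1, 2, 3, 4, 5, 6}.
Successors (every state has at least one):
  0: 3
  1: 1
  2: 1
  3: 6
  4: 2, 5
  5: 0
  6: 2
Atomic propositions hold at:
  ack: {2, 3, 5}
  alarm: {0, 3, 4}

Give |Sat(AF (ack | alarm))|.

6

Sat(ack | alarm) = {0, 2, 3, 4, 5}
AF (ack | alarm): least fixpoint, start Z0 = {0, 2, 3, 4, 5}, add states with every successor in Z. Z1 = {0, 2, 3, 4, 5, 6}; fixed.
Sat(AF (ack | alarm)) = {0, 2, 3, 4, 5, 6}
|Sat(AF (ack | alarm))| = |{0, 2, 3, 4, 5, 6}| = 6.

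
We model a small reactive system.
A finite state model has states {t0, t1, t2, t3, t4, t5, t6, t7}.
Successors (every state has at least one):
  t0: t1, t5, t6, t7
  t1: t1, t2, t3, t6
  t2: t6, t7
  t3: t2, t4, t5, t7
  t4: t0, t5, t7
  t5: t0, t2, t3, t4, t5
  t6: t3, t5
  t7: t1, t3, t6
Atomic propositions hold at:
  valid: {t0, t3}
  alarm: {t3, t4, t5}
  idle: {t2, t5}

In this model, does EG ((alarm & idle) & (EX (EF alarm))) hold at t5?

Sat(alarm & idle) = {t5}
EF alarm: least fixpoint, start Z0 = {t3, t4, t5}, add states with some successor in Z. Z1 = {t0, t1, t3, t4, t5, t6, t7}; Z2 = {t0, t1, t2, t3, t4, t5, t6, t7}; fixed.
Sat(EF alarm) = {t0, t1, t2, t3, t4, t5, t6, t7}
Sat(EX (EF alarm)) = {s : some successor in {t0, t1, t2, t3, t4, t5, t6, t7}} = {t0, t1, t2, t3, t4, t5, t6, t7}
Sat((alarm & idle) & (EX (EF alarm))) = {t5}
EG ((alarm & idle) & (EX (EF alarm))): greatest fixpoint, start Z0 = {t5}, keep only states in Sat with some successor in Z. Already a fixed point.
Sat(EG ((alarm & idle) & (EX (EF alarm)))) = {t5}
t5 ∈ Sat(EG ((alarm & idle) & (EX (EF alarm)))) = {t5}, so the formula holds at t5.

Yes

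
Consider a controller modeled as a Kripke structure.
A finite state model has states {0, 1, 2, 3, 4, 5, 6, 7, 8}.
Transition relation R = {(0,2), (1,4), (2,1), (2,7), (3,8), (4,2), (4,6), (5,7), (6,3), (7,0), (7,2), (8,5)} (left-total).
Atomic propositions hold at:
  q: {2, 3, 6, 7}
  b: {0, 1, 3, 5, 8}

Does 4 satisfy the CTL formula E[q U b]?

No

E[q U b]: least fixpoint, start Z0 = Sat(b) = {0, 1, 3, 5, 8}, add states in Sat(q) with some successor in Z. Z1 = {0, 1, 2, 3, 5, 6, 7, 8}; fixed.
Sat(E[q U b]) = {0, 1, 2, 3, 5, 6, 7, 8}
4 ∉ Sat(E[q U b]) = {0, 1, 2, 3, 5, 6, 7, 8}, so the formula does not hold at 4.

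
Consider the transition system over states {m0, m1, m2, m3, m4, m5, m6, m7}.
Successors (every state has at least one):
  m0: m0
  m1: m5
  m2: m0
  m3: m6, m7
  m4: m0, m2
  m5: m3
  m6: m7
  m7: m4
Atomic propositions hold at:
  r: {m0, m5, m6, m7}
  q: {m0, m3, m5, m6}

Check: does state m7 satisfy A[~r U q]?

No

Sat(~r) = {m1, m2, m3, m4}
A[~r U q]: least fixpoint, start Z0 = Sat(q) = {m0, m3, m5, m6}, add states in Sat(~r) with every successor in Z. Z1 = {m0, m1, m2, m3, m5, m6}; Z2 = {m0, m1, m2, m3, m4, m5, m6}; fixed.
Sat(A[~r U q]) = {m0, m1, m2, m3, m4, m5, m6}
m7 ∉ Sat(A[~r U q]) = {m0, m1, m2, m3, m4, m5, m6}, so the formula does not hold at m7.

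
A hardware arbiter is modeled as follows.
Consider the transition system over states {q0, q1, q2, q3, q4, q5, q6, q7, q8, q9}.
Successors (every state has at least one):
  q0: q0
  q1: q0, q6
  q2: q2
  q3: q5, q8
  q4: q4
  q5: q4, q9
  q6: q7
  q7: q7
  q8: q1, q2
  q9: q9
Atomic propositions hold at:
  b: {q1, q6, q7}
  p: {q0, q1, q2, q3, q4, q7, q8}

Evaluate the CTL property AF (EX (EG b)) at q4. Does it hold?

No

EG b: greatest fixpoint, start Z0 = {q1, q6, q7}, keep only states in Sat with some successor in Z. Already a fixed point.
Sat(EG b) = {q1, q6, q7}
Sat(EX (EG b)) = {s : some successor in {q1, q6, q7}} = {q1, q6, q7, q8}
AF (EX (EG b)): least fixpoint, start Z0 = {q1, q6, q7, q8}, add states with every successor in Z. Already a fixed point.
Sat(AF (EX (EG b))) = {q1, q6, q7, q8}
q4 ∉ Sat(AF (EX (EG b))) = {q1, q6, q7, q8}, so the formula does not hold at q4.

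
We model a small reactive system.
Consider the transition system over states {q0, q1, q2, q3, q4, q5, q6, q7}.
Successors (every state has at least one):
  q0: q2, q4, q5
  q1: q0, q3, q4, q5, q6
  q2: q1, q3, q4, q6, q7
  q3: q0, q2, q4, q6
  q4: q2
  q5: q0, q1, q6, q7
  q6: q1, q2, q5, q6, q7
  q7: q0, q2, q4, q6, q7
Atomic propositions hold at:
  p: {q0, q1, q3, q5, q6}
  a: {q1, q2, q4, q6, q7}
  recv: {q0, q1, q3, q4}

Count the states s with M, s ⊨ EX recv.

7

Sat(EX recv) = {s : some successor in {q0, q1, q3, q4}} = {q0, q1, q2, q3, q5, q6, q7}
|Sat(EX recv)| = |{q0, q1, q2, q3, q5, q6, q7}| = 7.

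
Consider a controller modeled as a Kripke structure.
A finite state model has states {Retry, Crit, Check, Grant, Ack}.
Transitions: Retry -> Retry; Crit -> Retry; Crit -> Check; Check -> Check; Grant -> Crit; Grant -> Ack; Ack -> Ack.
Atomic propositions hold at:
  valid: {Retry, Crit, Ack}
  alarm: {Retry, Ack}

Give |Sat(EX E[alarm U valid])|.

4

E[alarm U valid]: least fixpoint, start Z0 = Sat(valid) = {Retry, Crit, Ack}, add states in Sat(alarm) with some successor in Z. Already a fixed point.
Sat(E[alarm U valid]) = {Retry, Crit, Ack}
Sat(EX E[alarm U valid]) = {s : some successor in {Retry, Crit, Ack}} = {Retry, Crit, Grant, Ack}
|Sat(EX E[alarm U valid])| = |{Retry, Crit, Grant, Ack}| = 4.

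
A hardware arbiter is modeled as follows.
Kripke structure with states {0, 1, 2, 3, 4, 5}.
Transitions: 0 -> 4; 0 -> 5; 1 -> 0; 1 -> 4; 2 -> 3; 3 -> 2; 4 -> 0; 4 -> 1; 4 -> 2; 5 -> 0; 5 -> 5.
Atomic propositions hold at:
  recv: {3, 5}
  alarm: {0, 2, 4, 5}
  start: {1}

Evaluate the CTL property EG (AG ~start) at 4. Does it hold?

No

Sat(~start) = {0, 2, 3, 4, 5}
AG ~start: greatest fixpoint, start Z0 = {0, 2, 3, 4, 5}, keep only states in Sat with every successor in Z. Z1 = {0, 2, 3, 5}; Z2 = {2, 3, 5}; Z3 = {2, 3}; fixed.
Sat(AG ~start) = {2, 3}
EG (AG ~start): greatest fixpoint, start Z0 = {2, 3}, keep only states in Sat with some successor in Z. Already a fixed point.
Sat(EG (AG ~start)) = {2, 3}
4 ∉ Sat(EG (AG ~start)) = {2, 3}, so the formula does not hold at 4.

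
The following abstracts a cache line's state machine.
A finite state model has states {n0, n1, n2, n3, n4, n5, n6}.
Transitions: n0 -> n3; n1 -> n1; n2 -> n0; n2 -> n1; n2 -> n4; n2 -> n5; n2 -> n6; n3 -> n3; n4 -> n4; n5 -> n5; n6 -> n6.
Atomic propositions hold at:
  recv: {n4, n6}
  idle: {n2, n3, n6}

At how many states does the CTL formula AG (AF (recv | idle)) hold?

Sat(recv | idle) = {n2, n3, n4, n6}
AF (recv | idle): least fixpoint, start Z0 = {n2, n3, n4, n6}, add states with every successor in Z. Z1 = {n0, n2, n3, n4, n6}; fixed.
Sat(AF (recv | idle)) = {n0, n2, n3, n4, n6}
AG (AF (recv | idle)): greatest fixpoint, start Z0 = {n0, n2, n3, n4, n6}, keep only states in Sat with every successor in Z. Z1 = {n0, n3, n4, n6}; fixed.
Sat(AG (AF (recv | idle))) = {n0, n3, n4, n6}
|Sat(AG (AF (recv | idle)))| = |{n0, n3, n4, n6}| = 4.

4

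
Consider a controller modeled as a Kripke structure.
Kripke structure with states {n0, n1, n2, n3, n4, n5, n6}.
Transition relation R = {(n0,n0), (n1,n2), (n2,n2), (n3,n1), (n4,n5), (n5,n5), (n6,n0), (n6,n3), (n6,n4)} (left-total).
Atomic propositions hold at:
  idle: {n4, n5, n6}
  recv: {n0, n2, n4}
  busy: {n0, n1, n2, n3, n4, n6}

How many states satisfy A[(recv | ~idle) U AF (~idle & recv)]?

4

Sat(~idle) = {n0, n1, n2, n3}
Sat(recv | ~idle) = {n0, n1, n2, n3, n4}
Sat(~idle & recv) = {n0, n2}
AF (~idle & recv): least fixpoint, start Z0 = {n0, n2}, add states with every successor in Z. Z1 = {n0, n1, n2}; Z2 = {n0, n1, n2, n3}; fixed.
Sat(AF (~idle & recv)) = {n0, n1, n2, n3}
A[(recv | ~idle) U AF (~idle & recv)]: least fixpoint, start Z0 = Sat(AF (~idle & recv)) = {n0, n1, n2, n3}, add states in Sat(recv | ~idle) with every successor in Z. Already a fixed point.
Sat(A[(recv | ~idle) U AF (~idle & recv)]) = {n0, n1, n2, n3}
|Sat(A[(recv | ~idle) U AF (~idle & recv)])| = |{n0, n1, n2, n3}| = 4.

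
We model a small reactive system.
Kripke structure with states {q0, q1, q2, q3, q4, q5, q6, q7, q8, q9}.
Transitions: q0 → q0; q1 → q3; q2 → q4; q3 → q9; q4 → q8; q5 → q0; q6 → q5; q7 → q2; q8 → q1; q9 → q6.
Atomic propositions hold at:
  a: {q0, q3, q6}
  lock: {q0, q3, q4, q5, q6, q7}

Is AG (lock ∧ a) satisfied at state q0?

Yes

Sat(lock ∧ a) = {q0, q3, q6}
AG (lock ∧ a): greatest fixpoint, start Z0 = {q0, q3, q6}, keep only states in Sat with every successor in Z. Z1 = {q0}; fixed.
Sat(AG (lock ∧ a)) = {q0}
q0 ∈ Sat(AG (lock ∧ a)) = {q0}, so the formula holds at q0.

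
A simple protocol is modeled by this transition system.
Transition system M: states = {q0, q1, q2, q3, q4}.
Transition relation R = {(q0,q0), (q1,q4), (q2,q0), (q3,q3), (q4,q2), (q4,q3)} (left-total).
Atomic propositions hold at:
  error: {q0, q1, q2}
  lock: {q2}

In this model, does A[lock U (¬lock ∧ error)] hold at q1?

Sat(¬lock) = {q0, q1, q3, q4}
Sat(¬lock ∧ error) = {q0, q1}
A[lock U (¬lock ∧ error)]: least fixpoint, start Z0 = Sat((¬lock ∧ error)) = {q0, q1}, add states in Sat(lock) with every successor in Z. Z1 = {q0, q1, q2}; fixed.
Sat(A[lock U (¬lock ∧ error)]) = {q0, q1, q2}
q1 ∈ Sat(A[lock U (¬lock ∧ error)]) = {q0, q1, q2}, so the formula holds at q1.

Yes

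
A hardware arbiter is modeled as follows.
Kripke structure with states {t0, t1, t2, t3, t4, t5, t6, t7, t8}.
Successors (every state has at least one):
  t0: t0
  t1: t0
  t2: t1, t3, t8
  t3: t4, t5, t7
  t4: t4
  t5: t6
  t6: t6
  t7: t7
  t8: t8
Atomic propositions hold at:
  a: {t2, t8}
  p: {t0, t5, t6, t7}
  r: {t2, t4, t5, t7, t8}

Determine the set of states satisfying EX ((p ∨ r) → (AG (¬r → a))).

Sat(p ∨ r) = {t0, t2, t4, t5, t6, t7, t8}
Sat(¬r) = {t0, t1, t3, t6}
Sat(¬r → a) = {t2, t4, t5, t7, t8}
AG (¬r → a): greatest fixpoint, start Z0 = {t2, t4, t5, t7, t8}, keep only states in Sat with every successor in Z. Z1 = {t4, t7, t8}; fixed.
Sat(AG (¬r → a)) = {t4, t7, t8}
Sat((p ∨ r) → (AG (¬r → a))) = {t1, t3, t4, t7, t8}
Sat(EX ((p ∨ r) → (AG (¬r → a)))) = {s : some successor in {t1, t3, t4, t7, t8}} = {t2, t3, t4, t7, t8}

{t2, t3, t4, t7, t8}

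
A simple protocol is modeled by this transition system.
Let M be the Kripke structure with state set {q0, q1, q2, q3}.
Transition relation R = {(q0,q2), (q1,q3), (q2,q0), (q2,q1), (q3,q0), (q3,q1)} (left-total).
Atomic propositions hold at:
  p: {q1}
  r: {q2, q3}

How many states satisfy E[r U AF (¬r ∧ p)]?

Sat(¬r) = {q0, q1}
Sat(¬r ∧ p) = {q1}
AF (¬r ∧ p): least fixpoint, start Z0 = {q1}, add states with every successor in Z. Already a fixed point.
Sat(AF (¬r ∧ p)) = {q1}
E[r U AF (¬r ∧ p)]: least fixpoint, start Z0 = Sat(AF (¬r ∧ p)) = {q1}, add states in Sat(r) with some successor in Z. Z1 = {q1, q2, q3}; fixed.
Sat(E[r U AF (¬r ∧ p)]) = {q1, q2, q3}
|Sat(E[r U AF (¬r ∧ p)])| = |{q1, q2, q3}| = 3.

3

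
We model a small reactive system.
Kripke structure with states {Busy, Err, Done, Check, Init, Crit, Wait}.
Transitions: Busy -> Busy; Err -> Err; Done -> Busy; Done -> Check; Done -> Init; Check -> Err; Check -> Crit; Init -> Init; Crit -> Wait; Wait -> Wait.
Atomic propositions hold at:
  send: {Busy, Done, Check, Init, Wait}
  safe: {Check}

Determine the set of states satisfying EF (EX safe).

{Done}

Sat(EX safe) = {s : some successor in {Check}} = {Done}
EF (EX safe): least fixpoint, start Z0 = {Done}, add states with some successor in Z. Already a fixed point.
Sat(EF (EX safe)) = {Done}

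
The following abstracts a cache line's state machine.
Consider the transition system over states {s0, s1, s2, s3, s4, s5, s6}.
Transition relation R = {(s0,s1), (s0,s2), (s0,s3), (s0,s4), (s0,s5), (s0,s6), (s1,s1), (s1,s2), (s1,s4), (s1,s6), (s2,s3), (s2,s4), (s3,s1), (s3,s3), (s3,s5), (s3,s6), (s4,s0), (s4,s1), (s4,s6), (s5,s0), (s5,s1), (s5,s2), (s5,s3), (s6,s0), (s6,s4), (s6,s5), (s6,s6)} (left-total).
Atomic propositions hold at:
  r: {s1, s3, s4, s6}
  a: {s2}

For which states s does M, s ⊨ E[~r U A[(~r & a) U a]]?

Sat(~r) = {s0, s2, s5}
Sat(~r & a) = {s2}
A[(~r & a) U a]: least fixpoint, start Z0 = Sat(a) = {s2}, add states in Sat(~r & a) with every successor in Z. Already a fixed point.
Sat(A[(~r & a) U a]) = {s2}
E[~r U A[(~r & a) U a]]: least fixpoint, start Z0 = Sat(A[(~r & a) U a]) = {s2}, add states in Sat(~r) with some successor in Z. Z1 = {s0, s2, s5}; fixed.
Sat(E[~r U A[(~r & a) U a]]) = {s0, s2, s5}

{s0, s2, s5}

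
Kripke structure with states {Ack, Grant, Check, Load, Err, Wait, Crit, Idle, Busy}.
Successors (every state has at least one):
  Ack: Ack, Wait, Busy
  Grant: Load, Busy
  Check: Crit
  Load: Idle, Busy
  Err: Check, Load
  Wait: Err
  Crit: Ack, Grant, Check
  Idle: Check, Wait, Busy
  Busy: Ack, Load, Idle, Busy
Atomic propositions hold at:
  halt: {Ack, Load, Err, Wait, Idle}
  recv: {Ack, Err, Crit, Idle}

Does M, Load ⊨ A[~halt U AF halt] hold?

Yes

Sat(~halt) = {Grant, Check, Crit, Busy}
AF halt: least fixpoint, start Z0 = {Ack, Load, Err, Wait, Idle}, add states with every successor in Z. Already a fixed point.
Sat(AF halt) = {Ack, Load, Err, Wait, Idle}
A[~halt U AF halt]: least fixpoint, start Z0 = Sat(AF halt) = {Ack, Load, Err, Wait, Idle}, add states in Sat(~halt) with every successor in Z. Already a fixed point.
Sat(A[~halt U AF halt]) = {Ack, Load, Err, Wait, Idle}
Load ∈ Sat(A[~halt U AF halt]) = {Ack, Load, Err, Wait, Idle}, so the formula holds at Load.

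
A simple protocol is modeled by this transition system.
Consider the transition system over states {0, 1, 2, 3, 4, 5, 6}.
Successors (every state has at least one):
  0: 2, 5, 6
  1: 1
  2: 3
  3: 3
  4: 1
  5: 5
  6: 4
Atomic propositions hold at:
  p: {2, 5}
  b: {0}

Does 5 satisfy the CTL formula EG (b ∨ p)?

Sat(b ∨ p) = {0, 2, 5}
EG (b ∨ p): greatest fixpoint, start Z0 = {0, 2, 5}, keep only states in Sat with some successor in Z. Z1 = {0, 5}; fixed.
Sat(EG (b ∨ p)) = {0, 5}
5 ∈ Sat(EG (b ∨ p)) = {0, 5}, so the formula holds at 5.

Yes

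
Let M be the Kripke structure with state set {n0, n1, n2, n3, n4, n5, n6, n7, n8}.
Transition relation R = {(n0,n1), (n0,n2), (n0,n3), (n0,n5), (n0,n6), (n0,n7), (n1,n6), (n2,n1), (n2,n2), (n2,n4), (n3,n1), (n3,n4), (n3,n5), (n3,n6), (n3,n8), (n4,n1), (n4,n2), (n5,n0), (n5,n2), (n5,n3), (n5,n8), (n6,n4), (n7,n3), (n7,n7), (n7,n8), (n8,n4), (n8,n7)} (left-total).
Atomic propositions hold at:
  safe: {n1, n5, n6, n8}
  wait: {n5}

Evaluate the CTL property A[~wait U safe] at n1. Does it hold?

Yes

Sat(~wait) = {n0, n1, n2, n3, n4, n6, n7, n8}
A[~wait U safe]: least fixpoint, start Z0 = Sat(safe) = {n1, n5, n6, n8}, add states in Sat(~wait) with every successor in Z. Already a fixed point.
Sat(A[~wait U safe]) = {n1, n5, n6, n8}
n1 ∈ Sat(A[~wait U safe]) = {n1, n5, n6, n8}, so the formula holds at n1.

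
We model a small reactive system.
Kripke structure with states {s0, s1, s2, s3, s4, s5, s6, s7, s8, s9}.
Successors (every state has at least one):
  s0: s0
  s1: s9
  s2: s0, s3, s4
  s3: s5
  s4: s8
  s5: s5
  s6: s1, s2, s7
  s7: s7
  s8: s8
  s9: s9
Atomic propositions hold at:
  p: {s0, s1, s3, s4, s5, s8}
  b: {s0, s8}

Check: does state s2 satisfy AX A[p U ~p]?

Sat(~p) = {s2, s6, s7, s9}
A[p U ~p]: least fixpoint, start Z0 = Sat(~p) = {s2, s6, s7, s9}, add states in Sat(p) with every successor in Z. Z1 = {s1, s2, s6, s7, s9}; fixed.
Sat(A[p U ~p]) = {s1, s2, s6, s7, s9}
Sat(AX A[p U ~p]) = {s : every successor in {s1, s2, s6, s7, s9}} = {s1, s6, s7, s9}
s2 ∉ Sat(AX A[p U ~p]) = {s1, s6, s7, s9}, so the formula does not hold at s2.

No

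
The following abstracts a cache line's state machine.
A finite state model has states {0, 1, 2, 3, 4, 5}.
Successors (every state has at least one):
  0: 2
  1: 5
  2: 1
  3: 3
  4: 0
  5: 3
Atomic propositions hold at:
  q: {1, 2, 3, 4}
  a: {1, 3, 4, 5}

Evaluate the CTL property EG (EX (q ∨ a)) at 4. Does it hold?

Sat(q ∨ a) = {1, 2, 3, 4, 5}
Sat(EX (q ∨ a)) = {s : some successor in {1, 2, 3, 4, 5}} = {0, 1, 2, 3, 5}
EG (EX (q ∨ a)): greatest fixpoint, start Z0 = {0, 1, 2, 3, 5}, keep only states in Sat with some successor in Z. Already a fixed point.
Sat(EG (EX (q ∨ a))) = {0, 1, 2, 3, 5}
4 ∉ Sat(EG (EX (q ∨ a))) = {0, 1, 2, 3, 5}, so the formula does not hold at 4.

No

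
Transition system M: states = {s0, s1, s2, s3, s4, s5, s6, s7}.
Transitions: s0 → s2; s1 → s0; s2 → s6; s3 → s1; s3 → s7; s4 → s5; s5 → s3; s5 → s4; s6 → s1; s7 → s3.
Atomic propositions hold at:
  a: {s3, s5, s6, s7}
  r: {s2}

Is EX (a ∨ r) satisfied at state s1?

No

Sat(a ∨ r) = {s2, s3, s5, s6, s7}
Sat(EX (a ∨ r)) = {s : some successor in {s2, s3, s5, s6, s7}} = {s0, s2, s3, s4, s5, s7}
s1 ∉ Sat(EX (a ∨ r)) = {s0, s2, s3, s4, s5, s7}, so the formula does not hold at s1.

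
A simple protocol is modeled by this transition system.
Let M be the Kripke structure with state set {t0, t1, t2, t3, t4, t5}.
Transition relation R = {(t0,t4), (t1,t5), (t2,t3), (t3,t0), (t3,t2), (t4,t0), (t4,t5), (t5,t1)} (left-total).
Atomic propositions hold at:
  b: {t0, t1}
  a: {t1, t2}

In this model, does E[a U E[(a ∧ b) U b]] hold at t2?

Sat(a ∧ b) = {t1}
E[(a ∧ b) U b]: least fixpoint, start Z0 = Sat(b) = {t0, t1}, add states in Sat(a ∧ b) with some successor in Z. Already a fixed point.
Sat(E[(a ∧ b) U b]) = {t0, t1}
E[a U E[(a ∧ b) U b]]: least fixpoint, start Z0 = Sat(E[(a ∧ b) U b]) = {t0, t1}, add states in Sat(a) with some successor in Z. Already a fixed point.
Sat(E[a U E[(a ∧ b) U b]]) = {t0, t1}
t2 ∉ Sat(E[a U E[(a ∧ b) U b]]) = {t0, t1}, so the formula does not hold at t2.

No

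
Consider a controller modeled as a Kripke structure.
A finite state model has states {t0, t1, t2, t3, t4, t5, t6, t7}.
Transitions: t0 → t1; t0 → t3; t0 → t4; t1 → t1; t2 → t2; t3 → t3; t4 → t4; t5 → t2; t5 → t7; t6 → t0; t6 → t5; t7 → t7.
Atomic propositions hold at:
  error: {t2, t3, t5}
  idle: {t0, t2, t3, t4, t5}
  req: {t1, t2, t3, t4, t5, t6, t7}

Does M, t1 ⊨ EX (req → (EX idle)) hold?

No

Sat(EX idle) = {s : some successor in {t0, t2, t3, t4, t5}} = {t0, t2, t3, t4, t5, t6}
Sat(req → (EX idle)) = {t0, t2, t3, t4, t5, t6}
Sat(EX (req → (EX idle))) = {s : some successor in {t0, t2, t3, t4, t5, t6}} = {t0, t2, t3, t4, t5, t6}
t1 ∉ Sat(EX (req → (EX idle))) = {t0, t2, t3, t4, t5, t6}, so the formula does not hold at t1.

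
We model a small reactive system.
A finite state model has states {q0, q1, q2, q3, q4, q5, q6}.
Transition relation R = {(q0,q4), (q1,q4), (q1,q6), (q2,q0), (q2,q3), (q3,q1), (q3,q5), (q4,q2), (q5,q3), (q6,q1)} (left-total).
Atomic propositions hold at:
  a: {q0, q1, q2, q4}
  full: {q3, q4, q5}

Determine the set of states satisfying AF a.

AF a: least fixpoint, start Z0 = {q0, q1, q2, q4}, add states with every successor in Z. Z1 = {q0, q1, q2, q4, q6}; fixed.
Sat(AF a) = {q0, q1, q2, q4, q6}

{q0, q1, q2, q4, q6}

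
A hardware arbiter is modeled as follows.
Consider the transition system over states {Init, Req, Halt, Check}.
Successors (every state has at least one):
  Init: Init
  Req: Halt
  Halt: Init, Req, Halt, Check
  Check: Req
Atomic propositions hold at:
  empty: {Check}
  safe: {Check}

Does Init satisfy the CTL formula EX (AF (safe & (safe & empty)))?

Sat(safe & empty) = {Check}
Sat(safe & (safe & empty)) = {Check}
AF (safe & (safe & empty)): least fixpoint, start Z0 = {Check}, add states with every successor in Z. Already a fixed point.
Sat(AF (safe & (safe & empty))) = {Check}
Sat(EX (AF (safe & (safe & empty)))) = {s : some successor in {Check}} = {Halt}
Init ∉ Sat(EX (AF (safe & (safe & empty)))) = {Halt}, so the formula does not hold at Init.

No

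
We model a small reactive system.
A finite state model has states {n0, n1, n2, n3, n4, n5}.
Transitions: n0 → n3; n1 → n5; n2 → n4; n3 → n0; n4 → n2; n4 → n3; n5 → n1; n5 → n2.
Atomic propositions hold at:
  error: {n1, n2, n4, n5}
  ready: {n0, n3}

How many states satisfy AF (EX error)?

4

Sat(EX error) = {s : some successor in {n1, n2, n4, n5}} = {n1, n2, n4, n5}
AF (EX error): least fixpoint, start Z0 = {n1, n2, n4, n5}, add states with every successor in Z. Already a fixed point.
Sat(AF (EX error)) = {n1, n2, n4, n5}
|Sat(AF (EX error))| = |{n1, n2, n4, n5}| = 4.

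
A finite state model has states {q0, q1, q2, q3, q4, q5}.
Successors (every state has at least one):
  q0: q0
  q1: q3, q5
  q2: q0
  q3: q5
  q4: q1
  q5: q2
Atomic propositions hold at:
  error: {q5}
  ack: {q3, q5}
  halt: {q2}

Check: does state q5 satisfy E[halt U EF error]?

Yes

EF error: least fixpoint, start Z0 = {q5}, add states with some successor in Z. Z1 = {q1, q3, q5}; Z2 = {q1, q3, q4, q5}; fixed.
Sat(EF error) = {q1, q3, q4, q5}
E[halt U EF error]: least fixpoint, start Z0 = Sat(EF error) = {q1, q3, q4, q5}, add states in Sat(halt) with some successor in Z. Already a fixed point.
Sat(E[halt U EF error]) = {q1, q3, q4, q5}
q5 ∈ Sat(E[halt U EF error]) = {q1, q3, q4, q5}, so the formula holds at q5.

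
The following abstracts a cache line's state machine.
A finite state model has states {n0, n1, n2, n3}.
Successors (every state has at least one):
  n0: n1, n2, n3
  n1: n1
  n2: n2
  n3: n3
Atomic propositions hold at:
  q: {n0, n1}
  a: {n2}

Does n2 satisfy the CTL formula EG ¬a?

Sat(¬a) = {n0, n1, n3}
EG ¬a: greatest fixpoint, start Z0 = {n0, n1, n3}, keep only states in Sat with some successor in Z. Already a fixed point.
Sat(EG ¬a) = {n0, n1, n3}
n2 ∉ Sat(EG ¬a) = {n0, n1, n3}, so the formula does not hold at n2.

No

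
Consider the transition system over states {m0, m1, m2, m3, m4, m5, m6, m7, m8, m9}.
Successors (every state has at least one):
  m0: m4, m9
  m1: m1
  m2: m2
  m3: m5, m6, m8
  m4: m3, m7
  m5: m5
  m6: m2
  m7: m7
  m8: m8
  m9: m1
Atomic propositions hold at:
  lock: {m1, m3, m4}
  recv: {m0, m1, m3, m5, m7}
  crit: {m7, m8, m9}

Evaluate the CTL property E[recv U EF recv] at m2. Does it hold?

EF recv: least fixpoint, start Z0 = {m0, m1, m3, m5, m7}, add states with some successor in Z. Z1 = {m0, m1, m3, m4, m5, m7, m9}; fixed.
Sat(EF recv) = {m0, m1, m3, m4, m5, m7, m9}
E[recv U EF recv]: least fixpoint, start Z0 = Sat(EF recv) = {m0, m1, m3, m4, m5, m7, m9}, add states in Sat(recv) with some successor in Z. Already a fixed point.
Sat(E[recv U EF recv]) = {m0, m1, m3, m4, m5, m7, m9}
m2 ∉ Sat(E[recv U EF recv]) = {m0, m1, m3, m4, m5, m7, m9}, so the formula does not hold at m2.

No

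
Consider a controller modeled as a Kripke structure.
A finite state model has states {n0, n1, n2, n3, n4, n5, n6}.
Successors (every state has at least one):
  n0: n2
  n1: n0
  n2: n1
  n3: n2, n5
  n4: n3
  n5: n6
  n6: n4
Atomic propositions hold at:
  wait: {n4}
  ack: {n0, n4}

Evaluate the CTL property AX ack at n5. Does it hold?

No

Sat(AX ack) = {s : every successor in {n0, n4}} = {n1, n6}
n5 ∉ Sat(AX ack) = {n1, n6}, so the formula does not hold at n5.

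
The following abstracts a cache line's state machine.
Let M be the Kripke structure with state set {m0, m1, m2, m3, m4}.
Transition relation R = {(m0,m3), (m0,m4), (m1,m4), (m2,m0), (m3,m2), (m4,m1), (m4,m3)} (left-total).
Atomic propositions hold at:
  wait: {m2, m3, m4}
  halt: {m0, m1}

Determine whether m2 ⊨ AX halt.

Yes

Sat(AX halt) = {s : every successor in {m0, m1}} = {m2}
m2 ∈ Sat(AX halt) = {m2}, so the formula holds at m2.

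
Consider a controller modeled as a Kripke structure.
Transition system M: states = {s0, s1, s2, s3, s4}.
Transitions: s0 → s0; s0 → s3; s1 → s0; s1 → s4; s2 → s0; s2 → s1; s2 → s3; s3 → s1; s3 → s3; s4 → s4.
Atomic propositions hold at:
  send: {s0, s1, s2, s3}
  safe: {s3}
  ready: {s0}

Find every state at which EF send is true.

{s0, s1, s2, s3}

EF send: least fixpoint, start Z0 = {s0, s1, s2, s3}, add states with some successor in Z. Already a fixed point.
Sat(EF send) = {s0, s1, s2, s3}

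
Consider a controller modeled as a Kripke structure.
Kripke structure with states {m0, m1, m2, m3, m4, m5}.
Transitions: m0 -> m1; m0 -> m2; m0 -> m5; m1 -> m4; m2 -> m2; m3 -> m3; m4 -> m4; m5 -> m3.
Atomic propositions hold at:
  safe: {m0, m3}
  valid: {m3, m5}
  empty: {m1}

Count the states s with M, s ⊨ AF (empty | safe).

4

Sat(empty | safe) = {m0, m1, m3}
AF (empty | safe): least fixpoint, start Z0 = {m0, m1, m3}, add states with every successor in Z. Z1 = {m0, m1, m3, m5}; fixed.
Sat(AF (empty | safe)) = {m0, m1, m3, m5}
|Sat(AF (empty | safe))| = |{m0, m1, m3, m5}| = 4.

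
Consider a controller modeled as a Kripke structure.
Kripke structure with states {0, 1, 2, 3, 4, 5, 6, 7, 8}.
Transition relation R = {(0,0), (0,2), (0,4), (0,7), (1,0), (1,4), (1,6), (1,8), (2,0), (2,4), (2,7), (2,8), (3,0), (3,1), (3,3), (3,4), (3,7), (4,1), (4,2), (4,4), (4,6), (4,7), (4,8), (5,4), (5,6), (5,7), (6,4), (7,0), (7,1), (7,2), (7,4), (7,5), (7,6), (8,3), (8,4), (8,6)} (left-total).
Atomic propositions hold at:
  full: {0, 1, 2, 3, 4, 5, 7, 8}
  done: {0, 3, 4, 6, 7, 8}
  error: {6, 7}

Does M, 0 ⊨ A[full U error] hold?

A[full U error]: least fixpoint, start Z0 = Sat(error) = {6, 7}, add states in Sat(full) with every successor in Z. Already a fixed point.
Sat(A[full U error]) = {6, 7}
0 ∉ Sat(A[full U error]) = {6, 7}, so the formula does not hold at 0.

No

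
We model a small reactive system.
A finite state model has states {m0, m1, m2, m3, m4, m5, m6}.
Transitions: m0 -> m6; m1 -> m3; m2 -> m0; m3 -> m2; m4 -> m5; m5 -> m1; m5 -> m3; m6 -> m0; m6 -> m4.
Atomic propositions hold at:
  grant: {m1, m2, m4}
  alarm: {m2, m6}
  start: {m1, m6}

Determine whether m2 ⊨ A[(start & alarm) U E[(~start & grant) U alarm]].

Sat(start & alarm) = {m6}
Sat(~start) = {m0, m2, m3, m4, m5}
Sat(~start & grant) = {m2, m4}
E[(~start & grant) U alarm]: least fixpoint, start Z0 = Sat(alarm) = {m2, m6}, add states in Sat(~start & grant) with some successor in Z. Already a fixed point.
Sat(E[(~start & grant) U alarm]) = {m2, m6}
A[(start & alarm) U E[(~start & grant) U alarm]]: least fixpoint, start Z0 = Sat(E[(~start & grant) U alarm]) = {m2, m6}, add states in Sat(start & alarm) with every successor in Z. Already a fixed point.
Sat(A[(start & alarm) U E[(~start & grant) U alarm]]) = {m2, m6}
m2 ∈ Sat(A[(start & alarm) U E[(~start & grant) U alarm]]) = {m2, m6}, so the formula holds at m2.

Yes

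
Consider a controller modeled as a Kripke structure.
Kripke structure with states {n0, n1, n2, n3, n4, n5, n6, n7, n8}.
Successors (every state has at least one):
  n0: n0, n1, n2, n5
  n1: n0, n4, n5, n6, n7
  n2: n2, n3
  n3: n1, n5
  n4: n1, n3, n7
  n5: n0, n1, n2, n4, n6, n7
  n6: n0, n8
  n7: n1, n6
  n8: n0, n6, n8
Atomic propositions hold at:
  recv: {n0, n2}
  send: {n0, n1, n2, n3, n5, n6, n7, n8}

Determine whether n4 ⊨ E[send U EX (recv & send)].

Sat(recv & send) = {n0, n2}
Sat(EX (recv & send)) = {s : some successor in {n0, n2}} = {n0, n1, n2, n5, n6, n8}
E[send U EX (recv & send)]: least fixpoint, start Z0 = Sat(EX (recv & send)) = {n0, n1, n2, n5, n6, n8}, add states in Sat(send) with some successor in Z. Z1 = {n0, n1, n2, n3, n5, n6, n7, n8}; fixed.
Sat(E[send U EX (recv & send)]) = {n0, n1, n2, n3, n5, n6, n7, n8}
n4 ∉ Sat(E[send U EX (recv & send)]) = {n0, n1, n2, n3, n5, n6, n7, n8}, so the formula does not hold at n4.

No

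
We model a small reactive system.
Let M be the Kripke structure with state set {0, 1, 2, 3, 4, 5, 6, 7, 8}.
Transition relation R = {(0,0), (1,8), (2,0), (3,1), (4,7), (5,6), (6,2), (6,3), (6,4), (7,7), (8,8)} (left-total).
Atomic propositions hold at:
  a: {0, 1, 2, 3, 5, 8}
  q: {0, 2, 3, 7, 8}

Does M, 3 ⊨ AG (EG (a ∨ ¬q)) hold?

Yes

Sat(¬q) = {1, 4, 5, 6}
Sat(a ∨ ¬q) = {0, 1, 2, 3, 4, 5, 6, 8}
EG (a ∨ ¬q): greatest fixpoint, start Z0 = {0, 1, 2, 3, 4, 5, 6, 8}, keep only states in Sat with some successor in Z. Z1 = {0, 1, 2, 3, 5, 6, 8}; fixed.
Sat(EG (a ∨ ¬q)) = {0, 1, 2, 3, 5, 6, 8}
AG (EG (a ∨ ¬q)): greatest fixpoint, start Z0 = {0, 1, 2, 3, 5, 6, 8}, keep only states in Sat with every successor in Z. Z1 = {0, 1, 2, 3, 5, 8}; Z2 = {0, 1, 2, 3, 8}; fixed.
Sat(AG (EG (a ∨ ¬q))) = {0, 1, 2, 3, 8}
3 ∈ Sat(AG (EG (a ∨ ¬q))) = {0, 1, 2, 3, 8}, so the formula holds at 3.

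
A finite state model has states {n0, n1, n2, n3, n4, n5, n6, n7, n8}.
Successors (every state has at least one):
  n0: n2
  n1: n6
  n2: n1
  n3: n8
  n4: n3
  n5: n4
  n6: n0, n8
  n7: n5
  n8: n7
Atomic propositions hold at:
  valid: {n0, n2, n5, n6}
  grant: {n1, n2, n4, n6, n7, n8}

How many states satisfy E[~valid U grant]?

Sat(~valid) = {n1, n3, n4, n7, n8}
E[~valid U grant]: least fixpoint, start Z0 = Sat(grant) = {n1, n2, n4, n6, n7, n8}, add states in Sat(~valid) with some successor in Z. Z1 = {n1, n2, n3, n4, n6, n7, n8}; fixed.
Sat(E[~valid U grant]) = {n1, n2, n3, n4, n6, n7, n8}
|Sat(E[~valid U grant])| = |{n1, n2, n3, n4, n6, n7, n8}| = 7.

7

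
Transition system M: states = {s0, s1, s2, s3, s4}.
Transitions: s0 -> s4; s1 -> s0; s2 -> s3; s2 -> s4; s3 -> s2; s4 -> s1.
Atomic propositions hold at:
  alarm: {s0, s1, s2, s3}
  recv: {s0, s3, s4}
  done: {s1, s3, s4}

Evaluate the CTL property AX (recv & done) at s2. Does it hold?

Sat(recv & done) = {s3, s4}
Sat(AX (recv & done)) = {s : every successor in {s3, s4}} = {s0, s2}
s2 ∈ Sat(AX (recv & done)) = {s0, s2}, so the formula holds at s2.

Yes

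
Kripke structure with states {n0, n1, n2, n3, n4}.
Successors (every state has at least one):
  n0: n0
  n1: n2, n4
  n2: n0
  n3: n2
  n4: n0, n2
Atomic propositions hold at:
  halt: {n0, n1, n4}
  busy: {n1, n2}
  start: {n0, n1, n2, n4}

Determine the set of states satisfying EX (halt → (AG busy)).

AG busy: greatest fixpoint, start Z0 = {n1, n2}, keep only states in Sat with every successor in Z. Z1 = ∅; fixed.
Sat(AG busy) = ∅
Sat(halt → (AG busy)) = {n2, n3}
Sat(EX (halt → (AG busy))) = {s : some successor in {n2, n3}} = {n1, n3, n4}

{n1, n3, n4}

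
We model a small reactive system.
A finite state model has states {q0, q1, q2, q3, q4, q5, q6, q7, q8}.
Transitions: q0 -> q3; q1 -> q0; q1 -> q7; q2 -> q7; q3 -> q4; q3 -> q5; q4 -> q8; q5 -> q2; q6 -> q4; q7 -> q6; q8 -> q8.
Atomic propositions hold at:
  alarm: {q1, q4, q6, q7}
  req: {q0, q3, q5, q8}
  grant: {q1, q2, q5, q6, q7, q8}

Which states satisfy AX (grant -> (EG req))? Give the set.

{q0, q4, q6, q8}

EG req: greatest fixpoint, start Z0 = {q0, q3, q5, q8}, keep only states in Sat with some successor in Z. Z1 = {q0, q3, q8}; Z2 = {q0, q8}; Z3 = {q8}; fixed.
Sat(EG req) = {q8}
Sat(grant -> (EG req)) = {q0, q3, q4, q8}
Sat(AX (grant -> (EG req))) = {s : every successor in {q0, q3, q4, q8}} = {q0, q4, q6, q8}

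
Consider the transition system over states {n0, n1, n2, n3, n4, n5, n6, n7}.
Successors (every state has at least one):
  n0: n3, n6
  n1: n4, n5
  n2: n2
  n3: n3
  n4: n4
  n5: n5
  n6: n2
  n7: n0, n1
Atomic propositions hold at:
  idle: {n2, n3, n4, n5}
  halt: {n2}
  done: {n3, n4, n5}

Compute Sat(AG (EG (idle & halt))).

{n2}

Sat(idle & halt) = {n2}
EG (idle & halt): greatest fixpoint, start Z0 = {n2}, keep only states in Sat with some successor in Z. Already a fixed point.
Sat(EG (idle & halt)) = {n2}
AG (EG (idle & halt)): greatest fixpoint, start Z0 = {n2}, keep only states in Sat with every successor in Z. Already a fixed point.
Sat(AG (EG (idle & halt))) = {n2}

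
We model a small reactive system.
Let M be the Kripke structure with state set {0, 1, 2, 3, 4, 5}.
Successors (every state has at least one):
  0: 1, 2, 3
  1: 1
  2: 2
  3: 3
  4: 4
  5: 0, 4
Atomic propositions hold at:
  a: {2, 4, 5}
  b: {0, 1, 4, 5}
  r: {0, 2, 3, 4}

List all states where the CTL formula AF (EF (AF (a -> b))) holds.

Sat(a -> b) = {0, 1, 3, 4, 5}
AF (a -> b): least fixpoint, start Z0 = {0, 1, 3, 4, 5}, add states with every successor in Z. Already a fixed point.
Sat(AF (a -> b)) = {0, 1, 3, 4, 5}
EF (AF (a -> b)): least fixpoint, start Z0 = {0, 1, 3, 4, 5}, add states with some successor in Z. Already a fixed point.
Sat(EF (AF (a -> b))) = {0, 1, 3, 4, 5}
AF (EF (AF (a -> b))): least fixpoint, start Z0 = {0, 1, 3, 4, 5}, add states with every successor in Z. Already a fixed point.
Sat(AF (EF (AF (a -> b)))) = {0, 1, 3, 4, 5}

{0, 1, 3, 4, 5}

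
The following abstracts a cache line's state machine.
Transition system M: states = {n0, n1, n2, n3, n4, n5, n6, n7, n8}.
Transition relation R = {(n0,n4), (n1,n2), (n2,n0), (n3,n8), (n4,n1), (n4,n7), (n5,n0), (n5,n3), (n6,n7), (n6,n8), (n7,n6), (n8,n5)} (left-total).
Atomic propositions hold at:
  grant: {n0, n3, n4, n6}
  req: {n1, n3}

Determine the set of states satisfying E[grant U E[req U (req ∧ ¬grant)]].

Sat(¬grant) = {n1, n2, n5, n7, n8}
Sat(req ∧ ¬grant) = {n1}
E[req U (req ∧ ¬grant)]: least fixpoint, start Z0 = Sat((req ∧ ¬grant)) = {n1}, add states in Sat(req) with some successor in Z. Already a fixed point.
Sat(E[req U (req ∧ ¬grant)]) = {n1}
E[grant U E[req U (req ∧ ¬grant)]]: least fixpoint, start Z0 = Sat(E[req U (req ∧ ¬grant)]) = {n1}, add states in Sat(grant) with some successor in Z. Z1 = {n1, n4}; Z2 = {n0, n1, n4}; fixed.
Sat(E[grant U E[req U (req ∧ ¬grant)]]) = {n0, n1, n4}

{n0, n1, n4}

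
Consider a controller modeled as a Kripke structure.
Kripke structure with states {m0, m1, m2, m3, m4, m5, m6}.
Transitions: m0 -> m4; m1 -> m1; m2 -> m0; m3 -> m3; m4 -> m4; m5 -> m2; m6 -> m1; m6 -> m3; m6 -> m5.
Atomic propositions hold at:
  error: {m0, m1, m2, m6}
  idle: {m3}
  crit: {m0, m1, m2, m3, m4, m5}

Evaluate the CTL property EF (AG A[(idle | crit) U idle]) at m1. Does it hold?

No

Sat(idle | crit) = {m0, m1, m2, m3, m4, m5}
A[(idle | crit) U idle]: least fixpoint, start Z0 = Sat(idle) = {m3}, add states in Sat(idle | crit) with every successor in Z. Already a fixed point.
Sat(A[(idle | crit) U idle]) = {m3}
AG A[(idle | crit) U idle]: greatest fixpoint, start Z0 = {m3}, keep only states in Sat with every successor in Z. Already a fixed point.
Sat(AG A[(idle | crit) U idle]) = {m3}
EF (AG A[(idle | crit) U idle]): least fixpoint, start Z0 = {m3}, add states with some successor in Z. Z1 = {m3, m6}; fixed.
Sat(EF (AG A[(idle | crit) U idle])) = {m3, m6}
m1 ∉ Sat(EF (AG A[(idle | crit) U idle])) = {m3, m6}, so the formula does not hold at m1.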